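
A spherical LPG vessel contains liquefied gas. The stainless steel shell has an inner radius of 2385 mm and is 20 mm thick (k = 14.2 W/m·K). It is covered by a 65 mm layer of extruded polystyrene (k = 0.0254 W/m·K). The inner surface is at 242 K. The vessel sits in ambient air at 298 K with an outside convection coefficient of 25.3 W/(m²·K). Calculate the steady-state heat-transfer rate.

Q ≈ 1610 W

For a spherical shell R = (1/r₁ − 1/r₂)/(4πk); film R = 1/(h·4πr²). In series:
R_stainless steel shell = (1/2.385 − 1/2.405)/(4π×14.2) = 1.954×10^-5 K/W
R_extruded polystyrene = (1/2.405 − 1/2.47)/(4π×0.0254) = 0.03428 K/W
R_outer film = 1/(h·4πr_o²) = 1/(25.3×4π×2.47²) = 5.156×10^-4 K/W
R_total = 0.03482 K/W
Q = ΔT/R_total = 56/0.03482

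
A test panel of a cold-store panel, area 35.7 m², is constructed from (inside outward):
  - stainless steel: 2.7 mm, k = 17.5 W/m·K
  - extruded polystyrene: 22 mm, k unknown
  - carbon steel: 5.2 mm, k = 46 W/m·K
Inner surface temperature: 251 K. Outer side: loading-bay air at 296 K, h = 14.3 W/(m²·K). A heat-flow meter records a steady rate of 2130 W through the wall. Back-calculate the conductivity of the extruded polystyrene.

Model the wall as resistances in series:
R_stainless steel = L/(kA) = 0.0027/(17.5×35.7) = 4.322×10^-6 K/W
R_carbon steel = L/(kA) = 0.0052/(46×35.7) = 3.166×10^-6 K/W
R_outer film = 1/(h_o·A) = 1/(14.3×35.7) = 0.001959 K/W
Sum of known resistances R_other = 0.001966 K/W
Total R = ΔT/Q = 45/2130 = 0.02113 K/W
R_extruded polystyrene = R_total − R_other = 0.01916 K/W
k = L/(R·A) = 0.022/(0.01916×35.7)

k ≈ 0.0322 W/(m·K)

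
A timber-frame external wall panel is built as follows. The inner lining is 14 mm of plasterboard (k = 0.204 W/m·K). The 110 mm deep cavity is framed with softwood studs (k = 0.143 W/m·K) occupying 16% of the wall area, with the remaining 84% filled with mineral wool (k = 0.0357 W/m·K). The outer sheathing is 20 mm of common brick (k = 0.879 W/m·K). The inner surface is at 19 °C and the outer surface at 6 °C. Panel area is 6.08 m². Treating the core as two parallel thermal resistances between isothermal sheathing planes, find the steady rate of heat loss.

Sheathing layers in series; stud and cavity paths in parallel between them.
R_inner = 0.014/(0.204×6.08) = 0.01129 K/W
R_stud  = 0.11/(0.143×0.16×6.08) = 0.7907 K/W
R_cav   = 0.11/(0.0357×0.84×6.08) = 0.6033 K/W
1/R_core = 1/R_stud + 1/R_cav → R_core = 0.3422 K/W
R_outer = 0.02/(0.879×6.08) = 0.003742 K/W
R_total = 0.3572 K/W
Q = ΔT/R_total = 13/0.3572

Q ≈ 36.4 W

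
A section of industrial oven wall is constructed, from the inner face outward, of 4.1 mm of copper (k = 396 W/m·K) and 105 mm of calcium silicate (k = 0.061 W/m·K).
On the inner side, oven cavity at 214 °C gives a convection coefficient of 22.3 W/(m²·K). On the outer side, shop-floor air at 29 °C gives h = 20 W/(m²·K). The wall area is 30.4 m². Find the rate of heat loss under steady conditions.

Thermal resistances in series:
R_inner film = 1/(h_i·A) = 1/(22.3×30.4) = 0.001475 K/W
R_copper = L/(kA) = 0.0041/(396×30.4) = 3.406×10^-7 K/W
R_calcium silicate = L/(kA) = 0.105/(0.061×30.4) = 0.05662 K/W
R_outer film = 1/(h_o·A) = 1/(20×30.4) = 0.001645 K/W
R_total = 0.05974 K/W
Q = ΔT / R_total = 185 / 0.05974

Q ≈ 3100 W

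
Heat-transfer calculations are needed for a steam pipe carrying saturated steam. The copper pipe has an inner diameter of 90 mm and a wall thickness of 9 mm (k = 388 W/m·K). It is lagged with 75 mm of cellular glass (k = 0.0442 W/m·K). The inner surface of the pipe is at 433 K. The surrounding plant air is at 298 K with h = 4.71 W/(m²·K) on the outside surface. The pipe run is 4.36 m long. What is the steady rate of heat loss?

Q ≈ 173 W

Radial resistances (cylindrical: R_cond = ln(r_o/r_i)/(2πkL), R_conv = 1/(h·2πrL)):
R_copper pipe wall = ln(54/45)/(2π×388×4.36) = 1.715×10^-5 K/W
R_cellular glass = ln(129/54)/(2π×0.0442×4.36) = 0.7192 K/W
R_outer film = 1/(h_o·2πr_oL) = 1/(4.71×2π×0.129×4.36) = 0.06008 K/W
R_total = 0.7793 K/W
Q = ΔT/R_total = 135/0.7793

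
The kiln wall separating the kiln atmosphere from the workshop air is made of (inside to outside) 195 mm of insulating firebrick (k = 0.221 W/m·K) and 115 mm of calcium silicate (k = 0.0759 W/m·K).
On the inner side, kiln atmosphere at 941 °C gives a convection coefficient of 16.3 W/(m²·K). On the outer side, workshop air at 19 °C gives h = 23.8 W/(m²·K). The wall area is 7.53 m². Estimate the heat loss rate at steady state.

Q ≈ 2780 W

Treating each layer as a thermal resistance in series:
R_inner film = 1/(h_i·A) = 1/(16.3×7.53) = 0.008147 K/W
R_insulating firebrick = L/(kA) = 0.195/(0.221×7.53) = 0.1172 K/W
R_calcium silicate = L/(kA) = 0.115/(0.0759×7.53) = 0.2012 K/W
R_outer film = 1/(h_o·A) = 1/(23.8×7.53) = 0.00558 K/W
R_total = 0.3321 K/W
Q = ΔT / R_total = 922 / 0.3321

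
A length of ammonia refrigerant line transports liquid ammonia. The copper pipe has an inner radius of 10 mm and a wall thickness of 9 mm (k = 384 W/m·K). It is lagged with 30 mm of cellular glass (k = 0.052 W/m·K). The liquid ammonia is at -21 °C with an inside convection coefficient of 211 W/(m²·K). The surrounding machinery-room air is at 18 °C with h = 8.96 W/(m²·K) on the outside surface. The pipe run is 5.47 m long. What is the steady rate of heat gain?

Q ≈ 63.9 W

Cylindrical conduction, so R = ln(r₂/r₁)/(2πkL) per layer, in series:
R_inner film = 1/(h_i·2πr₁L) = 1/(211×2π×0.01×5.47) = 0.01379 K/W
R_copper pipe wall = ln(19/10)/(2π×384×5.47) = 4.863×10^-5 K/W
R_cellular glass = ln(49/19)/(2π×0.052×5.47) = 0.5301 K/W
R_outer film = 1/(h_o·2πr_oL) = 1/(8.96×2π×0.049×5.47) = 0.06627 K/W
R_total = 0.6102 K/W
Q = ΔT/R_total = 39/0.6102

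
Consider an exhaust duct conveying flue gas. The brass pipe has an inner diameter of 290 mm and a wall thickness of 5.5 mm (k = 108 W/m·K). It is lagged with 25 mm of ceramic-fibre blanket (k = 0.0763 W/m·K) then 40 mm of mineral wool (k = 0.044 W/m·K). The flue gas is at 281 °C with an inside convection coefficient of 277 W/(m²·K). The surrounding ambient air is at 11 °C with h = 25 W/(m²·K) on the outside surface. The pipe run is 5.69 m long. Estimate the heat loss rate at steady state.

Q ≈ 1400 W

Cylindrical conduction, so R = ln(r₂/r₁)/(2πkL) per layer, in series:
R_inner film = 1/(h_i·2πr₁L) = 1/(277×2π×0.145×5.69) = 6.964×10^-4 K/W
R_brass pipe wall = ln(150.5/145)/(2π×108×5.69) = 9.642×10^-6 K/W
R_ceramic-fibre blanket = ln(175.5/150.5)/(2π×0.0763×5.69) = 0.05634 K/W
R_mineral wool = ln(215.5/175.5)/(2π×0.044×5.69) = 0.1305 K/W
R_outer film = 1/(h_o·2πr_oL) = 1/(25×2π×0.2155×5.69) = 0.005192 K/W
R_total = 0.1928 K/W
Q = ΔT/R_total = 270/0.1928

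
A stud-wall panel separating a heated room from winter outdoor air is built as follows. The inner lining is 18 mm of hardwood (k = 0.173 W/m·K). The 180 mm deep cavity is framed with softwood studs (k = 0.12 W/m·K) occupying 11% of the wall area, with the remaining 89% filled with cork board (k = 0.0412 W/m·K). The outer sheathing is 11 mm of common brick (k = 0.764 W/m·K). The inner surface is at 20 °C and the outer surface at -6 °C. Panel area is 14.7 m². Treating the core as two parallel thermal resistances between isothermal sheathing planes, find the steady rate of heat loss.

Sheathing layers in series; stud and cavity paths in parallel between them.
R_inner = 0.018/(0.173×14.7) = 0.007078 K/W
R_stud  = 0.18/(0.12×0.11×14.7) = 0.9276 K/W
R_cav   = 0.18/(0.0412×0.89×14.7) = 0.3339 K/W
1/R_core = 1/R_stud + 1/R_cav → R_core = 0.2455 K/W
R_outer = 0.011/(0.764×14.7) = 9.794×10^-4 K/W
R_total = 0.2536 K/W
Q = ΔT/R_total = 26/0.2536

Q ≈ 103 W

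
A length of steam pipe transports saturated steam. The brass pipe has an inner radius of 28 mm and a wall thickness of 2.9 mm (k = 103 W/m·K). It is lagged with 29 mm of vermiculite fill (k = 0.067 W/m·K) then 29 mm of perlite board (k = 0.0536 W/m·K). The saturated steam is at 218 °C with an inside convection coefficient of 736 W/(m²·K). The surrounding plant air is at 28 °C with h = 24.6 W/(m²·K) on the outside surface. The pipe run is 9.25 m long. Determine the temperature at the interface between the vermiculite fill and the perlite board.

T ≈ 112 °C

Cylindrical conduction, so R = ln(r₂/r₁)/(2πkL) per layer, in series:
R_inner film = 1/(h_i·2πr₁L) = 1/(736×2π×0.028×9.25) = 8.349×10^-4 K/W
R_brass pipe wall = ln(30.9/28)/(2π×103×9.25) = 1.646×10^-5 K/W
R_vermiculite fill = ln(59.9/30.9)/(2π×0.067×9.25) = 0.17 K/W
R_perlite board = ln(88.9/59.9)/(2π×0.0536×9.25) = 0.1267 K/W
R_outer film = 1/(h_o·2πr_oL) = 1/(24.6×2π×0.0889×9.25) = 0.007868 K/W
R_total = 0.3054 K/W
Q = ΔT/R_total = 190/0.3054
Q = 622 W
T_interface = T_inner − Q·ΣR(inner→interface) = 218 − 622×0.1708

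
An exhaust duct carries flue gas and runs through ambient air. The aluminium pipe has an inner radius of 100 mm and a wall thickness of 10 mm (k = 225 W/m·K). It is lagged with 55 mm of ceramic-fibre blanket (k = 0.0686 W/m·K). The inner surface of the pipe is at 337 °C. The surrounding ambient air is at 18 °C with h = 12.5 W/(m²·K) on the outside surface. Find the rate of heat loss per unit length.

Cylindrical conduction, so R = ln(r₂/r₁)/(2πkL) per layer, in series:
R_aluminium pipe wall = ln(110/100)/(2π×225×1) = 6.742×10^-5 K/W
R_ceramic-fibre blanket = ln(165/110)/(2π×0.0686×1) = 0.9407 K/W
R_outer film = 1/(h_o·2πr_oL) = 1/(12.5×2π×0.165×1) = 0.07717 K/W
R_total = 1.018 K/W
Q = ΔT/R_total = 319/1.018

q′ ≈ 313 W/m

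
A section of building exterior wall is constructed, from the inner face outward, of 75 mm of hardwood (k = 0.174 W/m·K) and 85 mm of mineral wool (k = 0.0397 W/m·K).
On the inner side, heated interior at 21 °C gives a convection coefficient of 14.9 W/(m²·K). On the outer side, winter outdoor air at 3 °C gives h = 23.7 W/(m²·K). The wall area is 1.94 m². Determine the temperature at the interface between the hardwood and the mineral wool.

Model the wall as resistances in series:
R_inner film = 1/(h_i·A) = 1/(14.9×1.94) = 0.03459 K/W
R_hardwood = L/(kA) = 0.075/(0.174×1.94) = 0.2222 K/W
R_mineral wool = L/(kA) = 0.085/(0.0397×1.94) = 1.104 K/W
R_outer film = 1/(h_o·A) = 1/(23.7×1.94) = 0.02175 K/W
R_total = 1.382 K/W;  Q = ΔT/R_total = 18/1.382 = 13.02 W
T_interface = T_inner − Q·ΣR(inner→interface) = 21 − 13×0.2568

T ≈ 17.7 °C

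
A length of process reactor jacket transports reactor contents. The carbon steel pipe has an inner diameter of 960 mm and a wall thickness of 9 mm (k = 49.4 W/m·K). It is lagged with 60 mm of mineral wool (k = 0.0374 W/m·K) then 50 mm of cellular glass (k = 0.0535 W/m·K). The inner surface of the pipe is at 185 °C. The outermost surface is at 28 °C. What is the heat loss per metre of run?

Radial resistances (cylindrical: R_cond = ln(r_o/r_i)/(2πkL), R_conv = 1/(h·2πrL)):
R_carbon steel pipe wall = ln(489/480)/(2π×49.4×1) = 5.985×10^-5 K/W
R_mineral wool = ln(549/489)/(2π×0.0374×1) = 0.4925 K/W
R_cellular glass = ln(599/549)/(2π×0.0535×1) = 0.2593 K/W
R_total = 0.7519 K/W
Q = ΔT/R_total = 157/0.7519

q′ ≈ 209 W/m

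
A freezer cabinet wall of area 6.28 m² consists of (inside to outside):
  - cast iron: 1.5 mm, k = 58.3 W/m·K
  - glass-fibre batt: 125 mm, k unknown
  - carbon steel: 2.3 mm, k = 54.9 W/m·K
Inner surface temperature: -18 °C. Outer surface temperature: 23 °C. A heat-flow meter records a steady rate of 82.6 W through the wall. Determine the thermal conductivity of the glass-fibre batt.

Treating each layer as a thermal resistance in series:
R_cast iron = L/(kA) = 0.0015/(58.3×6.28) = 4.097×10^-6 K/W
R_carbon steel = L/(kA) = 0.0023/(54.9×6.28) = 6.671×10^-6 K/W
Sum of known resistances R_other = 1.077×10^-5 K/W
Total R = ΔT/Q = 41/82.6 = 0.4964 K/W
R_glass-fibre batt = R_total − R_other = 0.4964 K/W
k = L/(R·A) = 0.125/(0.4964×6.28)

k ≈ 0.0401 W/(m·K)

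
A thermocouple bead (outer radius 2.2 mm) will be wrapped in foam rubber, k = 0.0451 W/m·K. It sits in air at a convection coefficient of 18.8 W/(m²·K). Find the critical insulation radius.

For a sphere r_cr = 2k/h = 2×0.0451/18.8
r_cr = 4.8 mm; since the bare radius (2.2 mm) is below r_cr, adding a thin layer of insulation will *increase* heat loss.

r_cr ≈ 4.8 mm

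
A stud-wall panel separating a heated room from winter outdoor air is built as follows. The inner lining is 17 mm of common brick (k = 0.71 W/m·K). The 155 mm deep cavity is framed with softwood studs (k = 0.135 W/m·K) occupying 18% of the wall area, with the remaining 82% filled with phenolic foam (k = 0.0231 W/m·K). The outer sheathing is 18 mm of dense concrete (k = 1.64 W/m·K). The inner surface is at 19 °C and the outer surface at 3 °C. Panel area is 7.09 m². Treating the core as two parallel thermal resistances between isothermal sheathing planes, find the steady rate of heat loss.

Q ≈ 31.3 W

Sheathing layers in series; stud and cavity paths in parallel between them.
R_inner = 0.017/(0.71×7.09) = 0.003377 K/W
R_stud  = 0.155/(0.135×0.18×7.09) = 0.8997 K/W
R_cav   = 0.155/(0.0231×0.82×7.09) = 1.154 K/W
1/R_core = 1/R_stud + 1/R_cav → R_core = 0.5056 K/W
R_outer = 0.018/(1.64×7.09) = 0.001548 K/W
R_total = 0.5105 K/W
Q = ΔT/R_total = 16/0.5105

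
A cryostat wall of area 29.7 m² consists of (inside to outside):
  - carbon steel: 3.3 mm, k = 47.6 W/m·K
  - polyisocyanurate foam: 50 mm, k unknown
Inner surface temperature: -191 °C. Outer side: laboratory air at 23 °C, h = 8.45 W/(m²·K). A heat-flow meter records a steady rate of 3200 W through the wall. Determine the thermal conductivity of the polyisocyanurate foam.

Series thermal resistances:
R_carbon steel = L/(kA) = 0.0033/(47.6×29.7) = 2.334×10^-6 K/W
R_outer film = 1/(h_o·A) = 1/(8.45×29.7) = 0.003985 K/W
Sum of known resistances R_other = 0.003987 K/W
Total R = ΔT/Q = 214/3200 = 0.06688 K/W
R_polyisocyanurate foam = R_total − R_other = 0.06289 K/W
k = L/(R·A) = 0.05/(0.06289×29.7)

k ≈ 0.0268 W/(m·K)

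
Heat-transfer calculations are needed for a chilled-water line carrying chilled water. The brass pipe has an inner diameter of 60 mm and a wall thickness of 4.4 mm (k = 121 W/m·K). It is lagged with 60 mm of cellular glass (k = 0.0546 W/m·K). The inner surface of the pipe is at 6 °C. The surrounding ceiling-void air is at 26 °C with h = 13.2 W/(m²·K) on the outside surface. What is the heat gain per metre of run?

q′ ≈ 6.51 W/m

For a radial system each layer contributes R = ln(r_out/r_in)/(2πkL); films add R = 1/(hA).
R_brass pipe wall = ln(34.4/30)/(2π×121×1) = 1.8×10^-4 K/W
R_cellular glass = ln(94.4/34.4)/(2π×0.0546×1) = 2.943 K/W
R_outer film = 1/(h_o·2πr_oL) = 1/(13.2×2π×0.0944×1) = 0.1277 K/W
R_total = 3.07 K/W
Q = ΔT/R_total = 20/3.07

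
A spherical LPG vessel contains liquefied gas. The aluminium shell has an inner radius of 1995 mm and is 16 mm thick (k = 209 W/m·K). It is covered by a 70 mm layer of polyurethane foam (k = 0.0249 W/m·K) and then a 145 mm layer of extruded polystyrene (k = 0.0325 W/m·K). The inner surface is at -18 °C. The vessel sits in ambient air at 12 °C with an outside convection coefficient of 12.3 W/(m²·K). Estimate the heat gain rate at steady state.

Q ≈ 228 W

Each spherical layer contributes R = (1/r_i − 1/r_o)/(4πk):
R_aluminium shell = (1/1.995 − 1/2.011)/(4π×209) = 1.518×10^-6 K/W
R_polyurethane foam = (1/2.011 − 1/2.081)/(4π×0.0249) = 0.05346 K/W
R_extruded polystyrene = (1/2.081 − 1/2.226)/(4π×0.0325) = 0.07664 K/W
R_outer film = 1/(h·4πr_o²) = 1/(12.3×4π×2.226²) = 0.001306 K/W
R_total = 0.1314 K/W
Q = ΔT/R_total = 30/0.1314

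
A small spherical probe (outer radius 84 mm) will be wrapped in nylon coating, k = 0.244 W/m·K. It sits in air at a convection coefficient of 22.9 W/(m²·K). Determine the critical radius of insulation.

r_cr ≈ 21.3 mm

For a sphere r_cr = 2k/h = 2×0.244/22.9
r_cr = 21.3 mm; since the bare radius (84 mm) is above r_cr, any added insulation will reduce heat loss.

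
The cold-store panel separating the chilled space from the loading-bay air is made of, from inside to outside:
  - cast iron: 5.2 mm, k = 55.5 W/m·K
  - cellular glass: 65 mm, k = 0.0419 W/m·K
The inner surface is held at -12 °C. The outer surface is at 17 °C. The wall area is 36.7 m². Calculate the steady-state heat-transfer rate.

Q ≈ 686 W

Using the resistance-network approach (series):
R_cast iron = L/(kA) = 0.0052/(55.5×36.7) = 2.553×10^-6 K/W
R_cellular glass = L/(kA) = 0.065/(0.0419×36.7) = 0.04227 K/W
R_total = 0.04227 K/W
Q = ΔT / R_total = 29 / 0.04227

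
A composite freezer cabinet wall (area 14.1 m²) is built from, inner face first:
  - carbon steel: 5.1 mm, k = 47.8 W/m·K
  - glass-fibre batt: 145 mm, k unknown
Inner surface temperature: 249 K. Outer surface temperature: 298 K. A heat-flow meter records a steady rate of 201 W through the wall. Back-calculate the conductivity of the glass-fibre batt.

k ≈ 0.0422 W/(m·K)

Using the resistance-network approach (series):
R_carbon steel = L/(kA) = 0.0051/(47.8×14.1) = 7.567×10^-6 K/W
Sum of known resistances R_other = 7.567×10^-6 K/W
Total R = ΔT/Q = 49/201 = 0.2438 K/W
R_glass-fibre batt = R_total − R_other = 0.2438 K/W
k = L/(R·A) = 0.145/(0.2438×14.1)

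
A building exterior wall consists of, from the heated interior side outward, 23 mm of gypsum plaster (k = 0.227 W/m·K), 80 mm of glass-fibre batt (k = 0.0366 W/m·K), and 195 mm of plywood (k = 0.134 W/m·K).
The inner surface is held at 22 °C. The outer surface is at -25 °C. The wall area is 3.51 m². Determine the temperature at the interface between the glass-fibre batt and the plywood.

Treating each layer as a thermal resistance in series:
R_gypsum plaster = L/(kA) = 0.023/(0.227×3.51) = 0.02887 K/W
R_glass-fibre batt = L/(kA) = 0.08/(0.0366×3.51) = 0.6227 K/W
R_plywood = L/(kA) = 0.195/(0.134×3.51) = 0.4146 K/W
R_total = 1.066 K/W;  Q = ΔT/R_total = 47/1.066 = 44.08 W
T_interface = T_inner − Q·ΣR(inner→interface) = 22 − 44.1×0.6516

T ≈ -6.72 °C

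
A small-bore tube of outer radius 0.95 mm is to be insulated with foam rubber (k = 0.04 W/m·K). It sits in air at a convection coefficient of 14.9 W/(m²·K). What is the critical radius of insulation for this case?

For a cylinder r_cr = k/h = 0.04/14.9
r_cr = 2.68 mm; since the bare radius (0.95 mm) is below r_cr, adding a thin layer of insulation will *increase* heat loss.

r_cr ≈ 2.68 mm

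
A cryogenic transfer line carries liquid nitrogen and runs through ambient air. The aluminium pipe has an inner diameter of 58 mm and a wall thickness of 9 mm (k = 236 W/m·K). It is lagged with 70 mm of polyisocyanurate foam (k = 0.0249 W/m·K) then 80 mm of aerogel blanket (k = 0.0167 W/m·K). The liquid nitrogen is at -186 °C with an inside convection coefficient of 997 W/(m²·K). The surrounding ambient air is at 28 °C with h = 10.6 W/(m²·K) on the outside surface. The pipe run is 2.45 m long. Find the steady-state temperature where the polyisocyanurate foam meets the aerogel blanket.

Per-layer cylindrical resistances, series-summed:
R_inner film = 1/(h_i·2πr₁L) = 1/(997×2π×0.029×2.45) = 0.002247 K/W
R_aluminium pipe wall = ln(38/29)/(2π×236×2.45) = 7.44×10^-5 K/W
R_polyisocyanurate foam = ln(108/38)/(2π×0.0249×2.45) = 2.725 K/W
R_aerogel blanket = ln(188/108)/(2π×0.0167×2.45) = 2.156 K/W
R_outer film = 1/(h_o·2πr_oL) = 1/(10.6×2π×0.188×2.45) = 0.0326 K/W
R_total = 4.916 K/W
Q = ΔT/R_total = 214/4.916
Q = 43.5 W
T_interface = T_inner + Q·ΣR(inner→interface) = -186 + 43.5×2.727

T ≈ -67.3 °C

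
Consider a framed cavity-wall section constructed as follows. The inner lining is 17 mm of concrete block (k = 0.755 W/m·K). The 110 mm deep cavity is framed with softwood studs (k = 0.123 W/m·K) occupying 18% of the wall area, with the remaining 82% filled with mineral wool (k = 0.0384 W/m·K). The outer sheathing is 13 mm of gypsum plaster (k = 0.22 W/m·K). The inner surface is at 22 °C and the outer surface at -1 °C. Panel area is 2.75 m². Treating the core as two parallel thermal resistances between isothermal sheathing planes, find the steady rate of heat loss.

Sheathing layers in series; stud and cavity paths in parallel between them.
R_inner = 0.017/(0.755×2.75) = 0.008188 K/W
R_stud  = 0.11/(0.123×0.18×2.75) = 1.807 K/W
R_cav   = 0.11/(0.0384×0.82×2.75) = 1.27 K/W
1/R_core = 1/R_stud + 1/R_cav → R_core = 0.7459 K/W
R_outer = 0.013/(0.22×2.75) = 0.02149 K/W
R_total = 0.7756 K/W
Q = ΔT/R_total = 23/0.7756

Q ≈ 29.7 W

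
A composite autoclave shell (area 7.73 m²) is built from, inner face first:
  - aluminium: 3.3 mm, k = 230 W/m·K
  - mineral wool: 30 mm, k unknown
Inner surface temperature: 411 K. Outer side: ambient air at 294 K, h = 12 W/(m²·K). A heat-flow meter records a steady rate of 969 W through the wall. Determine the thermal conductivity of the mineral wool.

k ≈ 0.0353 W/(m·K)

Thermal resistances in series:
R_aluminium = L/(kA) = 0.0033/(230×7.73) = 1.856×10^-6 K/W
R_outer film = 1/(h_o·A) = 1/(12×7.73) = 0.01078 K/W
Sum of known resistances R_other = 0.01078 K/W
Total R = ΔT/Q = 117/969 = 0.1207 K/W
R_mineral wool = R_total − R_other = 0.11 K/W
k = L/(R·A) = 0.03/(0.11×7.73)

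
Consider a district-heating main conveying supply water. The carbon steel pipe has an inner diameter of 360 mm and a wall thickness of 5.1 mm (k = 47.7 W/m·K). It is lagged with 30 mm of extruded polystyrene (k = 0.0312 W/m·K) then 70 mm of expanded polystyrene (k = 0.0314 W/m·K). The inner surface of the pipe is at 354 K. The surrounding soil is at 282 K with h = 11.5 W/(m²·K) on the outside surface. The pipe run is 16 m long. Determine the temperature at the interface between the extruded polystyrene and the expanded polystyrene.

For a radial system each layer contributes R = ln(r_out/r_in)/(2πkL); films add R = 1/(hA).
R_carbon steel pipe wall = ln(185.1/180)/(2π×47.7×16) = 5.826×10^-6 K/W
R_extruded polystyrene = ln(215.1/185.1)/(2π×0.0312×16) = 0.04789 K/W
R_expanded polystyrene = ln(285.1/215.1)/(2π×0.0314×16) = 0.08925 K/W
R_outer film = 1/(h_o·2πr_oL) = 1/(11.5×2π×0.2851×16) = 0.003034 K/W
R_total = 0.1402 K/W
Q = ΔT/R_total = 72/0.1402
Q = 514 W
T_interface = T_inner − Q·ΣR(inner→interface) = 354 − 514×0.04789

T ≈ 329 K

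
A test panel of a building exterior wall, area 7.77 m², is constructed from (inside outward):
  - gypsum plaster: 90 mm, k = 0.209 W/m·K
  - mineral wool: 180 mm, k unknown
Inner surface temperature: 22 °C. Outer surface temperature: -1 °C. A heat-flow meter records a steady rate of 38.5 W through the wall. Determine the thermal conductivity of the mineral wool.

Model the wall as resistances in series:
R_gypsum plaster = L/(kA) = 0.09/(0.209×7.77) = 0.05542 K/W
Sum of known resistances R_other = 0.05542 K/W
Total R = ΔT/Q = 23/38.5 = 0.5974 K/W
R_mineral wool = R_total − R_other = 0.542 K/W
k = L/(R·A) = 0.18/(0.542×7.77)

k ≈ 0.0427 W/(m·K)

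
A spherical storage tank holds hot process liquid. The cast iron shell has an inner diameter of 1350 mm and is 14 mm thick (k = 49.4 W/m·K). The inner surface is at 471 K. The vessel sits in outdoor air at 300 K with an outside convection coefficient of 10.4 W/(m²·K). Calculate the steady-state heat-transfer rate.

Q ≈ 10600 W

For a spherical shell R = (1/r₁ − 1/r₂)/(4πk); film R = 1/(h·4πr²). In series:
R_cast iron shell = (1/0.675 − 1/0.689)/(4π×49.4) = 4.849×10^-5 K/W
R_outer film = 1/(h·4πr_o²) = 1/(10.4×4π×0.689²) = 0.01612 K/W
R_total = 0.01617 K/W
Q = ΔT/R_total = 171/0.01617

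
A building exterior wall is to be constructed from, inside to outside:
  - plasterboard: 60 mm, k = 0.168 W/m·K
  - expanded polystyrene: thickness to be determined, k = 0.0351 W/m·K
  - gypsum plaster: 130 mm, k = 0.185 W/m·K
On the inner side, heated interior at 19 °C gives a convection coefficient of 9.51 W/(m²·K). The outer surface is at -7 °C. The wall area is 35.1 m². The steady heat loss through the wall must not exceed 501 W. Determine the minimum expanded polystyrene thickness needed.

Thermal resistances in series:
R_inner film = 1/(h_i·A) = 1/(9.51×35.1) = 0.002996 K/W
R_plasterboard = L/(kA) = 0.06/(0.168×35.1) = 0.01018 K/W
R_gypsum plaster = L/(kA) = 0.13/(0.185×35.1) = 0.02002 K/W
Sum of the known resistances R_other = 0.03319 K/W
Required total resistance R_tot = ΔT/Q_allow = 26/501 = 0.0519 K/W
R_expanded polystyrene = R_tot − R_other = 0.01871 K/W
L = R·k·A = 0.01871×0.0351×35.1

L ≈ 23 mm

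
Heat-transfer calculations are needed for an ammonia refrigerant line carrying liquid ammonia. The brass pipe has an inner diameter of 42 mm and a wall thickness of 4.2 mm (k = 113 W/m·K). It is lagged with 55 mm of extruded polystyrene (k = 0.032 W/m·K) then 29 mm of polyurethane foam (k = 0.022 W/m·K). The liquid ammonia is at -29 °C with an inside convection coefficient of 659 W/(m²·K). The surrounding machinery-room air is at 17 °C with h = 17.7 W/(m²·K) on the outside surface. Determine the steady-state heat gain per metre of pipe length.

For a radial system each layer contributes R = ln(r_out/r_in)/(2πkL); films add R = 1/(hA).
R_inner film = 1/(h_i·2πr₁L) = 1/(659×2π×0.021×1) = 0.0115 K/W
R_brass pipe wall = ln(25.2/21)/(2π×113×1) = 2.568×10^-4 K/W
R_extruded polystyrene = ln(80.2/25.2)/(2π×0.032×1) = 5.758 K/W
R_polyurethane foam = ln(109.2/80.2)/(2π×0.022×1) = 2.233 K/W
R_outer film = 1/(h_o·2πr_oL) = 1/(17.7×2π×0.1092×1) = 0.08234 K/W
R_total = 8.085 K/W
Q = ΔT/R_total = 46/8.085

q′ ≈ 5.69 W/m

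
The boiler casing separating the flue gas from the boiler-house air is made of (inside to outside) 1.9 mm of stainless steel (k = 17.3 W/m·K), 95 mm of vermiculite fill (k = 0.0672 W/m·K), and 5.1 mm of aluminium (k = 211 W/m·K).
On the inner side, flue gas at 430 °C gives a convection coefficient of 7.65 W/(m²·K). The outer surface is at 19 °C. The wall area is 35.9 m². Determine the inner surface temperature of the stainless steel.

Thermal resistances in series:
R_inner film = 1/(h_i·A) = 1/(7.65×35.9) = 0.003641 K/W
R_stainless steel = L/(kA) = 0.0019/(17.3×35.9) = 3.059×10^-6 K/W
R_vermiculite fill = L/(kA) = 0.095/(0.0672×35.9) = 0.03938 K/W
R_aluminium = L/(kA) = 0.0051/(211×35.9) = 6.733×10^-7 K/W
R_total = 0.04302 K/W;  Q = ΔT/R_total = 411/0.04302 = 9553 W
T_interface = T_inner − Q·ΣR(inner→interface) = 430 − 9550×0.003641

T ≈ 395 °C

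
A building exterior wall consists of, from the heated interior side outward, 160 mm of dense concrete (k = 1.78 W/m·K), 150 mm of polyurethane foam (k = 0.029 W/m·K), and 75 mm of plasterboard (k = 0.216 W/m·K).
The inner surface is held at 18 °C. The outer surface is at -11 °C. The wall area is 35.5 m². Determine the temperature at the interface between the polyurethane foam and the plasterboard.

Treating each layer as a thermal resistance in series:
R_dense concrete = L/(kA) = 0.16/(1.78×35.5) = 0.002532 K/W
R_polyurethane foam = L/(kA) = 0.15/(0.029×35.5) = 0.1457 K/W
R_plasterboard = L/(kA) = 0.075/(0.216×35.5) = 0.009781 K/W
R_total = 0.158 K/W;  Q = ΔT/R_total = 29/0.158 = 183.5 W
T_interface = T_inner − Q·ΣR(inner→interface) = 18 − 184×0.1482

T ≈ -9.2 °C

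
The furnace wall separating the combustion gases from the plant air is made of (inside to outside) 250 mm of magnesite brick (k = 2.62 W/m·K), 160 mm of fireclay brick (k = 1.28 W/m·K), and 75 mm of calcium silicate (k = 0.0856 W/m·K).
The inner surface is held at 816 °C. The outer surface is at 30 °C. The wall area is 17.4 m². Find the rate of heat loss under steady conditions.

Q ≈ 12500 W

Thermal resistances in series:
R_magnesite brick = L/(kA) = 0.25/(2.62×17.4) = 0.005484 K/W
R_fireclay brick = L/(kA) = 0.16/(1.28×17.4) = 0.007184 K/W
R_calcium silicate = L/(kA) = 0.075/(0.0856×17.4) = 0.05035 K/W
R_total = 0.06302 K/W
Q = ΔT / R_total = 786 / 0.06302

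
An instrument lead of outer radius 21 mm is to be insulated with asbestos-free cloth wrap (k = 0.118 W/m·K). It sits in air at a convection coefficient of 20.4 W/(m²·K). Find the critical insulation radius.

r_cr ≈ 5.78 mm

For a cylinder r_cr = k/h = 0.118/20.4
r_cr = 5.78 mm; since the bare radius (21 mm) is above r_cr, any added insulation will reduce heat loss.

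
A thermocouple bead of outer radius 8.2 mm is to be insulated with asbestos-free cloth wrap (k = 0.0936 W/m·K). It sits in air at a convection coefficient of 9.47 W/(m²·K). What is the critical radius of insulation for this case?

For a sphere r_cr = 2k/h = 2×0.0936/9.47
r_cr = 19.8 mm; since the bare radius (8.2 mm) is below r_cr, adding a thin layer of insulation will *increase* heat loss.

r_cr ≈ 19.8 mm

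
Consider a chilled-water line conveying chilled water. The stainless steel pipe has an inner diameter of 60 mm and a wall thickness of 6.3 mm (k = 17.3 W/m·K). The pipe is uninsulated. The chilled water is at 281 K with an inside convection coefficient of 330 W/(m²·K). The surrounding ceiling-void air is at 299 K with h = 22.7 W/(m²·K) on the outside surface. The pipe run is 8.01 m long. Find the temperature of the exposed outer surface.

T ≈ 283 K

Treating each annulus and film as a series resistance:
R_inner film = 1/(h_i·2πr₁L) = 1/(330×2π×0.03×8.01) = 0.002007 K/W
R_stainless steel pipe wall = ln(36.3/30)/(2π×17.3×8.01) = 2.189×10^-4 K/W
R_outer film = 1/(h_o·2πr_oL) = 1/(22.7×2π×0.0363×8.01) = 0.02411 K/W
R_total = 0.02634 K/W
Q = ΔT/R_total = 18/0.02634
Q = 683 W
T_interface = T_inner + Q·ΣR(inner→interface) = 281 + 683×0.002226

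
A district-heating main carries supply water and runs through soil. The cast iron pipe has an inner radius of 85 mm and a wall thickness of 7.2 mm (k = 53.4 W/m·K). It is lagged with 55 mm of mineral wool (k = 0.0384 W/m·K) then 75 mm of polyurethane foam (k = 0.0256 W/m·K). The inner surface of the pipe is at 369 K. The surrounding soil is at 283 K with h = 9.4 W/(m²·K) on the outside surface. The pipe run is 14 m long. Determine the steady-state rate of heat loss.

Q ≈ 263 W

For a radial system each layer contributes R = ln(r_out/r_in)/(2πkL); films add R = 1/(hA).
R_cast iron pipe wall = ln(92.2/85)/(2π×53.4×14) = 1.731×10^-5 K/W
R_mineral wool = ln(147.2/92.2)/(2π×0.0384×14) = 0.1385 K/W
R_polyurethane foam = ln(222.2/147.2)/(2π×0.0256×14) = 0.1829 K/W
R_outer film = 1/(h_o·2πr_oL) = 1/(9.4×2π×0.2222×14) = 0.005443 K/W
R_total = 0.3268 K/W
Q = ΔT/R_total = 86/0.3268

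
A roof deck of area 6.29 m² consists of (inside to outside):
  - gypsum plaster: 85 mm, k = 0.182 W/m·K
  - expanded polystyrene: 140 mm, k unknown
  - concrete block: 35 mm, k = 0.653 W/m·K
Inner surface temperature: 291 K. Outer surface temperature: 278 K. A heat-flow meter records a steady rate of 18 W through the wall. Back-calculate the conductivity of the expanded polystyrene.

k ≈ 0.0348 W/(m·K)

Using the resistance-network approach (series):
R_gypsum plaster = L/(kA) = 0.085/(0.182×6.29) = 0.07425 K/W
R_concrete block = L/(kA) = 0.035/(0.653×6.29) = 0.008521 K/W
Sum of known resistances R_other = 0.08277 K/W
Total R = ΔT/Q = 13/18 = 0.7222 K/W
R_expanded polystyrene = R_total − R_other = 0.6395 K/W
k = L/(R·A) = 0.14/(0.6395×6.29)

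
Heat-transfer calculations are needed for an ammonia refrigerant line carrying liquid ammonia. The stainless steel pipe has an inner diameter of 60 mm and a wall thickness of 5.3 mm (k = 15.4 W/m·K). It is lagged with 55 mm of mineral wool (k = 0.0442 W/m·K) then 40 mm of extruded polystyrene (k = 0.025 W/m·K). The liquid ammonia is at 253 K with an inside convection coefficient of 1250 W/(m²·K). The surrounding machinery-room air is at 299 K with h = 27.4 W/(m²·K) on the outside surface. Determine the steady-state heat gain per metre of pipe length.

q′ ≈ 7.98 W/m

For a radial system each layer contributes R = ln(r_out/r_in)/(2πkL); films add R = 1/(hA).
R_inner film = 1/(h_i·2πr₁L) = 1/(1250×2π×0.03×1) = 0.004244 K/W
R_stainless steel pipe wall = ln(35.3/30)/(2π×15.4×1) = 0.001681 K/W
R_mineral wool = ln(90.3/35.3)/(2π×0.0442×1) = 3.382 K/W
R_extruded polystyrene = ln(130.3/90.3)/(2π×0.025×1) = 2.334 K/W
R_outer film = 1/(h_o·2πr_oL) = 1/(27.4×2π×0.1303×1) = 0.04458 K/W
R_total = 5.767 K/W
Q = ΔT/R_total = 46/5.767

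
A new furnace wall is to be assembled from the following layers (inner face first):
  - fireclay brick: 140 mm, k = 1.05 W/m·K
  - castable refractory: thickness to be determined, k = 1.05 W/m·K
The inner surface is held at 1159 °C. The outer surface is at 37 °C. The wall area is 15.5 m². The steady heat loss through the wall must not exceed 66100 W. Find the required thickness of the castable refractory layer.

Treating each layer as a thermal resistance in series:
R_fireclay brick = L/(kA) = 0.14/(1.05×15.5) = 0.008602 K/W
Sum of the known resistances R_other = 0.008602 K/W
Required total resistance R_tot = ΔT/Q_allow = 1122/66100 = 0.01697 K/W
R_castable refractory = R_tot − R_other = 0.008372 K/W
L = R·k·A = 0.008372×1.05×15.5

L ≈ 136 mm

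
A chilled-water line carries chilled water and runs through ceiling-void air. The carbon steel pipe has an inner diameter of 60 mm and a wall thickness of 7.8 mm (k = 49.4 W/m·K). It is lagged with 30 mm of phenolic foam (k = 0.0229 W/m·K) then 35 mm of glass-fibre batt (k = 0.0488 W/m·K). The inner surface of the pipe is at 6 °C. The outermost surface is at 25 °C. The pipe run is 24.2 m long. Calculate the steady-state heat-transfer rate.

For a radial system each layer contributes R = ln(r_out/r_in)/(2πkL); films add R = 1/(hA).
R_carbon steel pipe wall = ln(37.8/30)/(2π×49.4×24.2) = 3.077×10^-5 K/W
R_phenolic foam = ln(67.8/37.8)/(2π×0.0229×24.2) = 0.1678 K/W
R_glass-fibre batt = ln(102.8/67.8)/(2π×0.0488×24.2) = 0.05609 K/W
R_total = 0.2239 K/W
Q = ΔT/R_total = 19/0.2239

Q ≈ 84.9 W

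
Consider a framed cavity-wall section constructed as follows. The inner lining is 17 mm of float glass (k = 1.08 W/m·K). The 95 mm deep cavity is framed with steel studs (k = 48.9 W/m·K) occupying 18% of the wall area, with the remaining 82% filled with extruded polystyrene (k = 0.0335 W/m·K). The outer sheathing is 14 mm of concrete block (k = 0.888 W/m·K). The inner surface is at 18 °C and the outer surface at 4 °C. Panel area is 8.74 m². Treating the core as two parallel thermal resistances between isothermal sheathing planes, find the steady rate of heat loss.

Sheathing layers in series; stud and cavity paths in parallel between them.
R_inner = 0.017/(1.08×8.74) = 0.001801 K/W
R_stud  = 0.095/(48.9×0.18×8.74) = 0.001235 K/W
R_cav   = 0.095/(0.0335×0.82×8.74) = 0.3957 K/W
1/R_core = 1/R_stud + 1/R_cav → R_core = 0.001231 K/W
R_outer = 0.014/(0.888×8.74) = 0.001804 K/W
R_total = 0.004836 K/W
Q = ΔT/R_total = 14/0.004836

Q ≈ 2900 W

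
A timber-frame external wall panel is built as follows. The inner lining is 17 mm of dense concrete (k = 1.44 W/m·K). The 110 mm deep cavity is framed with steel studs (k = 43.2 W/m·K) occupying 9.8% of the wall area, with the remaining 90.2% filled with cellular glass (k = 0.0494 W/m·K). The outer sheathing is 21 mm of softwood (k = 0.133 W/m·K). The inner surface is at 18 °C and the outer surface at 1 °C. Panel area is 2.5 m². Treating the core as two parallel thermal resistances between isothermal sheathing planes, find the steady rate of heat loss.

Q ≈ 217 W

Sheathing layers in series; stud and cavity paths in parallel between them.
R_inner = 0.017/(1.44×2.5) = 0.004722 K/W
R_stud  = 0.11/(43.2×0.098×2.5) = 0.01039 K/W
R_cav   = 0.11/(0.0494×0.902×2.5) = 0.9875 K/W
1/R_core = 1/R_stud + 1/R_cav → R_core = 0.01028 K/W
R_outer = 0.021/(0.133×2.5) = 0.06316 K/W
R_total = 0.07816 K/W
Q = ΔT/R_total = 17/0.07816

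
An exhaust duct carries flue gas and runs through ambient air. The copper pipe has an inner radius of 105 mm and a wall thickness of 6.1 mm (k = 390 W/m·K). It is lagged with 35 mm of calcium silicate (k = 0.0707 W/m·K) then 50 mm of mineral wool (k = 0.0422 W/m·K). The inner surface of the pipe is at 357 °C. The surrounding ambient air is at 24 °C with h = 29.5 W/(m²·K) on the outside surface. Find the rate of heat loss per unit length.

Per-layer cylindrical resistances, series-summed:
R_copper pipe wall = ln(111.1/105)/(2π×390×1) = 2.304×10^-5 K/W
R_calcium silicate = ln(146.1/111.1)/(2π×0.0707×1) = 0.6165 K/W
R_mineral wool = ln(196.1/146.1)/(2π×0.0422×1) = 1.11 K/W
R_outer film = 1/(h_o·2πr_oL) = 1/(29.5×2π×0.1961×1) = 0.02751 K/W
R_total = 1.754 K/W
Q = ΔT/R_total = 333/1.754

q′ ≈ 190 W/m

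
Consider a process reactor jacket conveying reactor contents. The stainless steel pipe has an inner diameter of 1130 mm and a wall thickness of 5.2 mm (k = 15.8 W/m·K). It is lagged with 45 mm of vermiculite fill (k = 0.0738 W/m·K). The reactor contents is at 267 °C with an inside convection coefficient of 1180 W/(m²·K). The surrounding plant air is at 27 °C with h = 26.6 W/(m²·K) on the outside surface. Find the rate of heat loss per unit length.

q′ ≈ 1380 W/m

Cylindrical conduction, so R = ln(r₂/r₁)/(2πkL) per layer, in series:
R_inner film = 1/(h_i·2πr₁L) = 1/(1180×2π×0.565×1) = 2.387×10^-4 K/W
R_stainless steel pipe wall = ln(570.2/565)/(2π×15.8×1) = 9.228×10^-5 K/W
R_vermiculite fill = ln(615.2/570.2)/(2π×0.0738×1) = 0.1638 K/W
R_outer film = 1/(h_o·2πr_oL) = 1/(26.6×2π×0.6152×1) = 0.009726 K/W
R_total = 0.1739 K/W
Q = ΔT/R_total = 240/0.1739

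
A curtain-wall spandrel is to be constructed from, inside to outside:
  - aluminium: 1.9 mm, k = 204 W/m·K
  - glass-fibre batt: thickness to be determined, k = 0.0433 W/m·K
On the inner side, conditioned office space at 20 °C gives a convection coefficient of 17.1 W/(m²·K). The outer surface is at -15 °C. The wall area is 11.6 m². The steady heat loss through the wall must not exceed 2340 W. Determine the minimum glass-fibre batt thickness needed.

L ≈ 4.98 mm

Treating each layer as a thermal resistance in series:
R_inner film = 1/(h_i·A) = 1/(17.1×11.6) = 0.005041 K/W
R_aluminium = L/(kA) = 0.0019/(204×11.6) = 8.029×10^-7 K/W
Sum of the known resistances R_other = 0.005042 K/W
Required total resistance R_tot = ΔT/Q_allow = 35/2340 = 0.01496 K/W
R_glass-fibre batt = R_tot − R_other = 0.009915 K/W
L = R·k·A = 0.009915×0.0433×11.6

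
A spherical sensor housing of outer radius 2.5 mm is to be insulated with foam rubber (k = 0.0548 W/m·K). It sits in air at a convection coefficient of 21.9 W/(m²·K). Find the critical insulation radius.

r_cr ≈ 5 mm

For a sphere r_cr = 2k/h = 2×0.0548/21.9
r_cr = 5 mm; since the bare radius (2.5 mm) is below r_cr, adding a thin layer of insulation will *increase* heat loss.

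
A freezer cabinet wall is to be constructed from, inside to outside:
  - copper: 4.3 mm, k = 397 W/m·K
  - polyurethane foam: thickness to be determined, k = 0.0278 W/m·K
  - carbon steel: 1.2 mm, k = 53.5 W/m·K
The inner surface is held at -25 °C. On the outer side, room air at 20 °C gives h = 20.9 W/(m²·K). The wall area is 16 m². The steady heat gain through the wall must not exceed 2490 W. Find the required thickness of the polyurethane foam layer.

Treating each layer as a thermal resistance in series:
R_copper = L/(kA) = 0.0043/(397×16) = 6.77×10^-7 K/W
R_carbon steel = L/(kA) = 0.0012/(53.5×16) = 1.402×10^-6 K/W
R_outer film = 1/(h_o·A) = 1/(20.9×16) = 0.00299 K/W
Sum of the known resistances R_other = 0.002993 K/W
Required total resistance R_tot = ΔT/Q_allow = 45/2490 = 0.01807 K/W
R_polyurethane foam = R_tot − R_other = 0.01508 K/W
L = R·k·A = 0.01508×0.0278×16

L ≈ 6.71 mm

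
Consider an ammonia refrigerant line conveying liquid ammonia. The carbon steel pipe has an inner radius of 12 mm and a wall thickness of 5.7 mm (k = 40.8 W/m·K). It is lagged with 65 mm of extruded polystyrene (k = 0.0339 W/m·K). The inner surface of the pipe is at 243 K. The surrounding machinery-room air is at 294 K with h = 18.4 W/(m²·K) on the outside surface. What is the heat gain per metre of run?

Treating each annulus and film as a series resistance:
R_carbon steel pipe wall = ln(17.7/12)/(2π×40.8×1) = 0.001516 K/W
R_extruded polystyrene = ln(82.7/17.7)/(2π×0.0339×1) = 7.238 K/W
R_outer film = 1/(h_o·2πr_oL) = 1/(18.4×2π×0.0827×1) = 0.1046 K/W
R_total = 7.344 K/W
Q = ΔT/R_total = 51/7.344

q′ ≈ 6.94 W/m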